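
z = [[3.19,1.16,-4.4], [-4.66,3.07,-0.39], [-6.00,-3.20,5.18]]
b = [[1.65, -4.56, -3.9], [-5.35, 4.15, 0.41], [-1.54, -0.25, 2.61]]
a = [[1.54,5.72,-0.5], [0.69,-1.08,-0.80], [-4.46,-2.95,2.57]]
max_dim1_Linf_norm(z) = 6.0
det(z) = -69.20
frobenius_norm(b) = 9.69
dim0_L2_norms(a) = [4.77, 6.53, 2.74]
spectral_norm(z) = 10.34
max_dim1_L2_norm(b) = 6.78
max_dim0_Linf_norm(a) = 5.72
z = a + b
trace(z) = 11.44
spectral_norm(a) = 7.77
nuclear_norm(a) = 11.50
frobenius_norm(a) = 8.53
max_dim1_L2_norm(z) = 8.55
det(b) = -72.89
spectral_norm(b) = 8.65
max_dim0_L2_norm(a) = 6.53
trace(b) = 8.41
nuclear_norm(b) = 14.65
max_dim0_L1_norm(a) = 9.75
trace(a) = 3.03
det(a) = 5.78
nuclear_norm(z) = 16.80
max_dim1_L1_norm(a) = 9.98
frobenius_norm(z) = 11.63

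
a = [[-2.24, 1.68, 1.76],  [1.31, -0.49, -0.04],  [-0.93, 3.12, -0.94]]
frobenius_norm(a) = 4.94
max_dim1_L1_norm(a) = 5.68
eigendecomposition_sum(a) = [[(-1.22+0.09j), 0.52-0.90j, 0.79+0.73j], [(0.56+0.37j), (-0.53+0.22j), -0.10-0.58j], [-0.57-1.41j, (1.25+0.28j), -0.56+1.20j]] + [[(-1.22-0.09j), 0.52+0.90j, 0.79-0.73j], [0.56-0.37j, -0.53-0.22j, (-0.1+0.58j)], [-0.57+1.41j, 1.25-0.28j, -0.56-1.20j]] + [[(0.21-0j), 0.64-0.00j, 0.18+0.00j], [(0.18-0j), (0.56-0j), 0.16+0.00j], [0.20-0.00j, (0.62-0j), 0.18+0.00j]]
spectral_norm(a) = 4.27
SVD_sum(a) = [[-1.70, 2.31, 0.38], [0.69, -0.93, -0.15], [-1.71, 2.32, 0.38]] + [[-0.69, -0.71, 1.25], [0.16, 0.17, -0.3], [0.75, 0.78, -1.36]] + [[0.15,0.09,0.13], [0.46,0.27,0.41], [0.04,0.02,0.03]]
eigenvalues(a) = [(-2.31+1.51j), (-2.31-1.51j), (0.95+0j)]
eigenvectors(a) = [[-0.18+0.57j, -0.18-0.57j, 0.61+0.00j], [(0.27-0.19j), 0.27+0.19j, 0.54+0.00j], [(-0.73+0j), (-0.73-0j), (0.59+0j)]]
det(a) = 7.21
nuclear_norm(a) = 7.36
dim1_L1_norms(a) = [5.68, 1.84, 4.99]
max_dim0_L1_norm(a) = 5.29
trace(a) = -3.67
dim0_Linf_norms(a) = [2.24, 3.12, 1.76]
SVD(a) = [[-0.68,  0.67,  -0.31], [0.27,  -0.16,  -0.95], [-0.68,  -0.73,  -0.08]] @ diag([4.265766717866398, 2.3829035904714044, 0.7094397700029499]) @ [[0.59, -0.8, -0.13], [-0.43, -0.45, 0.78], [-0.68, -0.4, -0.61]]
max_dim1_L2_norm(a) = 3.39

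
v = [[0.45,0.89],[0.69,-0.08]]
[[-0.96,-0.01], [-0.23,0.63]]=v @[[-0.43, 0.86], [-0.86, -0.45]]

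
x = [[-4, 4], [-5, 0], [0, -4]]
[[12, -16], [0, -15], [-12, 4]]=x @[[0, 3], [3, -1]]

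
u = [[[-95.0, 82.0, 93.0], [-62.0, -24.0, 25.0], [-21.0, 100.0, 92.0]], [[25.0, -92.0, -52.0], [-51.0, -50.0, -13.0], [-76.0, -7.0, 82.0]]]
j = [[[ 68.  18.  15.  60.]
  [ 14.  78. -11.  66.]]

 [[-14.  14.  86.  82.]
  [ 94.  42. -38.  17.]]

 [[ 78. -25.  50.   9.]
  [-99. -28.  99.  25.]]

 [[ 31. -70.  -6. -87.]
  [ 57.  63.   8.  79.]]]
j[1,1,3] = 17.0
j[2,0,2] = 50.0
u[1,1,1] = -50.0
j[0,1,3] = 66.0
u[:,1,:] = [[-62.0, -24.0, 25.0], [-51.0, -50.0, -13.0]]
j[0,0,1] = 18.0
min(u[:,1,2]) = -13.0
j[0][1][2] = -11.0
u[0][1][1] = -24.0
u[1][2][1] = -7.0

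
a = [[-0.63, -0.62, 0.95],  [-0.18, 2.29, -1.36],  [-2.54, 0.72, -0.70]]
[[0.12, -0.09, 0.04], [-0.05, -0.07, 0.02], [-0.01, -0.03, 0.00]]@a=[[-0.16, -0.25, 0.21], [-0.01, -0.11, 0.03], [0.01, -0.06, 0.03]]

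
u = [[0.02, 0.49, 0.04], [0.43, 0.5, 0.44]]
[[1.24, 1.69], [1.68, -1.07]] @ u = [[0.75, 1.45, 0.79], [-0.43, 0.29, -0.40]]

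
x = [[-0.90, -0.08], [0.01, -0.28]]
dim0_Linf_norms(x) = [0.9, 0.28]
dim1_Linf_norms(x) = [0.9, 0.28]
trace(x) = -1.18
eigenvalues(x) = [-0.9, -0.28]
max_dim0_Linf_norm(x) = 0.9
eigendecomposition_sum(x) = [[-0.9,-0.12], [0.01,0.0]] + [[0.00, 0.04], [-0.00, -0.28]]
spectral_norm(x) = 0.90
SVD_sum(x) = [[-0.90, -0.09], [-0.02, -0.0]] + [[-0.00,  0.01], [0.03,  -0.28]]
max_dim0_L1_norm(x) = 0.91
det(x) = 0.25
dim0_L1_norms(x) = [0.91, 0.36]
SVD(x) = [[-1.00, -0.02],[-0.02, 1.0]] @ diag([0.9036831629570913, 0.2797440633648316]) @ [[1.00, 0.09], [0.09, -1.0]]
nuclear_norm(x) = 1.18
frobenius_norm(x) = 0.95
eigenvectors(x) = [[-1.0, 0.13], [0.02, -0.99]]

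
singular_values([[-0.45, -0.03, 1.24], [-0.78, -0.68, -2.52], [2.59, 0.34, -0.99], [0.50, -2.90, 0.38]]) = [3.1, 2.99, 2.69]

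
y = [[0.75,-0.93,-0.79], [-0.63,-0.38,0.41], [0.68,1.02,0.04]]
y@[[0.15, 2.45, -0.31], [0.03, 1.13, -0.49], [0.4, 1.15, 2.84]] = [[-0.23, -0.12, -2.02], [0.06, -1.50, 1.55], [0.15, 2.86, -0.60]]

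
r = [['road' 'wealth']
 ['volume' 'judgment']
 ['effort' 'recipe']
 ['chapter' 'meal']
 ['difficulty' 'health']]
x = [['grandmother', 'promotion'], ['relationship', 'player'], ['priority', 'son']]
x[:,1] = ['promotion', 'player', 'son']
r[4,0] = 'difficulty'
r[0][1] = 'wealth'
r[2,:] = ['effort', 'recipe']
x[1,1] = 'player'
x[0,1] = 'promotion'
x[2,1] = 'son'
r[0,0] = 'road'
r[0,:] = ['road', 'wealth']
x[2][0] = 'priority'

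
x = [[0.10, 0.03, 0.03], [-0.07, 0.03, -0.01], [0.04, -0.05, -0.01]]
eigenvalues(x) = [0.09, 0.04, -0.01]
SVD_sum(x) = [[0.1, -0.01, 0.02], [-0.07, 0.0, -0.01], [0.04, -0.0, 0.01]] + [[0.00, 0.04, 0.01], [0.0, 0.02, 0.01], [-0.00, -0.05, -0.02]] + [[0.0, 0.0, -0.00], [0.0, 0.0, -0.0], [0.0, 0.00, -0.00]]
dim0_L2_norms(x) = [0.13, 0.07, 0.03]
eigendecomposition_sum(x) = [[0.10, 0.03, 0.03], [-0.13, -0.03, -0.03], [0.1, 0.03, 0.03]] + [[0.0, 0.00, 0.0], [0.06, 0.06, 0.02], [-0.06, -0.06, -0.02]] + [[0.00,  0.0,  0.0], [0.0,  0.0,  0.0], [-0.00,  -0.02,  -0.02]]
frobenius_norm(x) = 0.15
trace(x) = 0.12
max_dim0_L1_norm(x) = 0.21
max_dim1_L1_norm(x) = 0.16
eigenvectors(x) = [[-0.52, 0.0, -0.22],[0.67, 0.71, -0.14],[-0.53, -0.71, 0.97]]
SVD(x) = [[-0.77, -0.56, 0.29], [0.55, -0.37, 0.75], [-0.31, 0.74, 0.6]] @ diag([0.13128020207658178, 0.06812712882316373, 0.004919640336845421]) @ [[-0.98, 0.07, -0.20], [-0.0, -0.95, -0.3], [0.21, 0.29, -0.93]]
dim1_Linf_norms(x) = [0.1, 0.07, 0.05]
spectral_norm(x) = 0.13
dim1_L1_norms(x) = [0.16, 0.11, 0.1]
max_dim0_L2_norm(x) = 0.13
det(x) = -0.00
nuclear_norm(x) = 0.20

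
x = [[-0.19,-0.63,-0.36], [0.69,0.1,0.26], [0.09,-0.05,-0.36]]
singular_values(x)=[0.93, 0.55, 0.3]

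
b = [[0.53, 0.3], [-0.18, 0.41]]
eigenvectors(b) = [[0.79+0.00j, 0.79-0.00j], [(-0.16+0.59j), (-0.16-0.59j)]]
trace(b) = 0.94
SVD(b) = [[-0.99, -0.16],[-0.16, 0.99]] @ diag([0.6125838058207362, 0.44287817833596477]) @ [[-0.81, -0.59],[-0.59, 0.81]]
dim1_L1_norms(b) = [0.83, 0.59]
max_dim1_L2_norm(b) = 0.61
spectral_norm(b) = 0.61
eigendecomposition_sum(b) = [[0.26+0.05j, (0.15-0.31j)], [(-0.09+0.19j), (0.2+0.18j)]] + [[(0.26-0.05j), 0.15+0.31j], [(-0.09-0.19j), 0.20-0.18j]]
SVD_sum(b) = [[0.49, 0.36], [0.08, 0.06]] + [[0.04, -0.06], [-0.26, 0.35]]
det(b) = 0.27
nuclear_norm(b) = 1.06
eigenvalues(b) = [(0.47+0.22j), (0.47-0.22j)]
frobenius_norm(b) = 0.76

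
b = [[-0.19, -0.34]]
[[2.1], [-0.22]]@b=[[-0.4, -0.71], [0.04, 0.07]]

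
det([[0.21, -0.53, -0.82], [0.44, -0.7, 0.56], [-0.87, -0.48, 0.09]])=0.995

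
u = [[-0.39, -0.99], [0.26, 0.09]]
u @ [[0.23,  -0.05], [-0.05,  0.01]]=[[-0.04, 0.01], [0.06, -0.01]]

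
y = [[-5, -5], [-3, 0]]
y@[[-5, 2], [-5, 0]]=[[50, -10], [15, -6]]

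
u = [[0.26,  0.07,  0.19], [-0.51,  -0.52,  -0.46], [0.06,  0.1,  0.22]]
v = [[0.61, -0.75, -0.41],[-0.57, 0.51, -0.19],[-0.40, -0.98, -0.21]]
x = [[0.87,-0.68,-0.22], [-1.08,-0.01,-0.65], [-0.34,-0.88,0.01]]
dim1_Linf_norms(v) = [0.75, 0.57, 0.98]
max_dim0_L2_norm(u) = 0.58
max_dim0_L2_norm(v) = 1.34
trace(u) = -0.04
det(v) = -0.46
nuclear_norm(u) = 1.20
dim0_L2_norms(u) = [0.58, 0.53, 0.54]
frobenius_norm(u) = 0.96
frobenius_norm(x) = 1.94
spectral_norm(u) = 0.94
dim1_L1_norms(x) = [1.77, 1.74, 1.23]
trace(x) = 0.87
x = u + v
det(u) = -0.02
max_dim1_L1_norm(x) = 1.77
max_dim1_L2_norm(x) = 1.26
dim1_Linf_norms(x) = [0.87, 1.08, 0.88]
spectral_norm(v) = 1.41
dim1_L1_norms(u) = [0.52, 1.49, 0.38]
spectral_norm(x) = 1.50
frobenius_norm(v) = 1.70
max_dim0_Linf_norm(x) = 1.08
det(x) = -0.86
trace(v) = 0.91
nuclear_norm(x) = 3.13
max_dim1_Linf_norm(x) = 1.08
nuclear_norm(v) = 2.65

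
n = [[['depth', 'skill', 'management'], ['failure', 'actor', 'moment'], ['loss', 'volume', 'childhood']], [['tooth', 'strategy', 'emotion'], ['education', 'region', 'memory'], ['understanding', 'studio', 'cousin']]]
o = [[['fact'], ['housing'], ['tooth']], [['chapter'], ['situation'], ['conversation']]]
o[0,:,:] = [['fact'], ['housing'], ['tooth']]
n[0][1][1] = 'actor'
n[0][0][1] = 'skill'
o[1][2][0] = 'conversation'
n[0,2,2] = 'childhood'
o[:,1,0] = ['housing', 'situation']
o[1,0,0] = 'chapter'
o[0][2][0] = 'tooth'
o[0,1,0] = 'housing'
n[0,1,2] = 'moment'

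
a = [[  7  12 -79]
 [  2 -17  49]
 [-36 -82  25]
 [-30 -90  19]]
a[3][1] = -90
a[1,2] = 49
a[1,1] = -17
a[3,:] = [-30, -90, 19]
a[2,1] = -82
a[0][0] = 7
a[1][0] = 2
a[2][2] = 25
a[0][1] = 12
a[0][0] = 7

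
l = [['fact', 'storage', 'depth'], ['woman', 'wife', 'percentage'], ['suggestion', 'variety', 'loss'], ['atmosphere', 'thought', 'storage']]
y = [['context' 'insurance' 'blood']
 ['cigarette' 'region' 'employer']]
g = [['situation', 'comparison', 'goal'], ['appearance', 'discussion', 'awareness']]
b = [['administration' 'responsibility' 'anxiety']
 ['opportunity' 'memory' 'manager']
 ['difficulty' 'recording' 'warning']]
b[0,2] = 'anxiety'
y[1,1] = 'region'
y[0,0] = 'context'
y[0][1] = 'insurance'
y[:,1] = ['insurance', 'region']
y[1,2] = 'employer'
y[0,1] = 'insurance'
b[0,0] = 'administration'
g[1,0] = 'appearance'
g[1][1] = 'discussion'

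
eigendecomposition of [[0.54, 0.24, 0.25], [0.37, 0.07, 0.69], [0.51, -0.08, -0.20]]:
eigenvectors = [[0.73+0.00j,(-0.1-0.18j),(-0.1+0.18j)], [0.62+0.00j,0.83+0.00j,0.83-0.00j], [0.31+0.00j,-0.29+0.43j,-0.29-0.43j]]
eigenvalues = [(0.85+0j), (-0.22+0.28j), (-0.22-0.28j)]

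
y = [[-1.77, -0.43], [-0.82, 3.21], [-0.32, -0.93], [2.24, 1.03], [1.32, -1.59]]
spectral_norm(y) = 3.92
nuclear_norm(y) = 7.12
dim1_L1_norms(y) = [2.2, 4.03, 1.25, 3.27, 2.91]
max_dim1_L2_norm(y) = 3.31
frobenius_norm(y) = 5.06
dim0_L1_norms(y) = [6.47, 7.19]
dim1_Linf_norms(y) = [1.77, 3.21, 0.93, 2.24, 1.59]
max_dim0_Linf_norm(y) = 3.21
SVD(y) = [[-0.02, 0.57], [-0.85, -0.04], [0.21, 0.18], [-0.09, -0.76], [0.48, -0.26]] @ diag([3.916835811684652, 3.204527613284778]) @ [[0.28, -0.96],[-0.96, -0.28]]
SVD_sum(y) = [[-0.02, 0.08], [-0.93, 3.18], [0.23, -0.77], [-0.1, 0.35], [0.53, -1.82]] + [[-1.75, -0.51], [0.11, 0.03], [-0.55, -0.16], [2.34, 0.68], [0.79, 0.23]]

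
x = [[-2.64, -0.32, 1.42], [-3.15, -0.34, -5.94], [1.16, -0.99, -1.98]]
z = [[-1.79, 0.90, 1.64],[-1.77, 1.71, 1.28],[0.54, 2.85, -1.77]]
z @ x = [[3.79, -1.36, -11.14], [0.77, -1.28, -15.21], [-12.46, 0.61, -12.66]]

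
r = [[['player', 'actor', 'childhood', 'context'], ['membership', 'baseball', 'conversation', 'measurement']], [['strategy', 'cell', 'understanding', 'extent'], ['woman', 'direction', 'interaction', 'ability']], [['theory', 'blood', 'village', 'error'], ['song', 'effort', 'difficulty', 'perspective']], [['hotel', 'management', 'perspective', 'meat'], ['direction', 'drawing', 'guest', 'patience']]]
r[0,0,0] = 'player'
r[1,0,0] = 'strategy'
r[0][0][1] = 'actor'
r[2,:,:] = [['theory', 'blood', 'village', 'error'], ['song', 'effort', 'difficulty', 'perspective']]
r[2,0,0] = 'theory'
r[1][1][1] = 'direction'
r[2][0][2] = 'village'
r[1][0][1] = 'cell'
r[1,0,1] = 'cell'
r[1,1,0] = 'woman'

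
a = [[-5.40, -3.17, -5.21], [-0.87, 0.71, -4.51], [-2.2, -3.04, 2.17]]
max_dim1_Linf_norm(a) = 5.4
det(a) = 6.36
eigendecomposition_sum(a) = [[-5.48, -3.66, -4.52], [-1.43, -0.96, -1.18], [-1.65, -1.1, -1.36]] + [[-0.04, 0.08, 0.07], [0.04, -0.08, -0.07], [0.02, -0.03, -0.03]] + [[0.12, 0.41, -0.76], [0.52, 1.75, -3.26], [-0.57, -1.91, 3.55]]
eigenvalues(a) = [-7.8, -0.15, 5.43]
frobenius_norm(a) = 10.33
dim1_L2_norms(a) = [8.15, 4.65, 4.33]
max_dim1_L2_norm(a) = 8.15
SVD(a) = [[-0.91, 0.17, -0.37], [-0.40, -0.57, 0.72], [-0.09, 0.80, 0.59]] @ diag([8.870886304351597, 5.294679526253489, 0.13544330747378366]) @ [[0.62, 0.32, 0.72], [-0.41, -0.64, 0.65], [0.67, -0.70, -0.26]]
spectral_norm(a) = 8.87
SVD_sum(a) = [[-4.99,-2.63,-5.81], [-2.18,-1.15,-2.54], [-0.49,-0.26,-0.56]] + [[-0.37,-0.58,0.58], [1.25,1.93,-1.95], [-1.77,-2.73,2.76]] + [[-0.03, 0.04, 0.01], [0.07, -0.07, -0.03], [0.05, -0.06, -0.02]]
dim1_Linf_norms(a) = [5.4, 4.51, 3.04]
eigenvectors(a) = [[0.93, 0.68, -0.15], [0.24, -0.69, -0.67], [0.28, -0.26, 0.73]]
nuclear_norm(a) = 14.30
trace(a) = -2.52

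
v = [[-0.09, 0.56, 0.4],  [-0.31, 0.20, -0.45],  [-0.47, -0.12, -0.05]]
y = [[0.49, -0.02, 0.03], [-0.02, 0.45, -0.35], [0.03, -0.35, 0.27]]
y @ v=[[-0.05, 0.27, 0.20], [0.03, 0.12, -0.19], [-0.02, -0.09, 0.16]]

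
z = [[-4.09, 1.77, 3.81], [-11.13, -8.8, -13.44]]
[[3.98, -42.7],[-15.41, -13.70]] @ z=[[458.97, 382.8, 589.05], [215.51, 93.28, 125.42]]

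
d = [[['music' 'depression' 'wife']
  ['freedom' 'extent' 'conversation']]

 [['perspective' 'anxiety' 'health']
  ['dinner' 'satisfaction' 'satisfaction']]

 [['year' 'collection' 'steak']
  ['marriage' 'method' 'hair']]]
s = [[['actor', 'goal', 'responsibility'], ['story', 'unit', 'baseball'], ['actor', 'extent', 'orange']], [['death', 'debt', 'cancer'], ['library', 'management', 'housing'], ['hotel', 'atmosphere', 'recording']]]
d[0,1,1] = 'extent'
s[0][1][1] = 'unit'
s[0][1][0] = 'story'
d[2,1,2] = 'hair'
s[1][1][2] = 'housing'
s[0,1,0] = 'story'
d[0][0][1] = 'depression'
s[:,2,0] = ['actor', 'hotel']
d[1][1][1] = 'satisfaction'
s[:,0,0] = ['actor', 'death']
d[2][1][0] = 'marriage'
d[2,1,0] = 'marriage'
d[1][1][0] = 'dinner'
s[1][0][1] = 'debt'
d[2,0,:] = ['year', 'collection', 'steak']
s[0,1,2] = 'baseball'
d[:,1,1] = ['extent', 'satisfaction', 'method']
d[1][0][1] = 'anxiety'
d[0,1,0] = 'freedom'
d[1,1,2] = 'satisfaction'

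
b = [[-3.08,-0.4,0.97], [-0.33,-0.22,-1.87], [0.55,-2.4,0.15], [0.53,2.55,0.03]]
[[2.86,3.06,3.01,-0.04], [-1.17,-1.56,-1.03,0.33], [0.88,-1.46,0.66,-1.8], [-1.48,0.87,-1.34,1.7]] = b@ [[-0.62, -0.77, -0.7, -0.15],[-0.46, 0.49, -0.39, 0.70],[0.79, 0.91, 0.72, -0.23]]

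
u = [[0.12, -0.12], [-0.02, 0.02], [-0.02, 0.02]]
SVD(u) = [[-0.97, -0.23], [0.16, -0.69], [0.16, -0.69]] @ diag([0.17435595774162696, 3.182116108931449e-18]) @ [[-0.71, 0.71], [-0.71, -0.71]]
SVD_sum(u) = [[0.12, -0.12], [-0.02, 0.02], [-0.02, 0.02]] + [[0.00, 0.00],[0.0, 0.00],[0.0, 0.0]]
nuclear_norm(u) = 0.17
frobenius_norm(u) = 0.17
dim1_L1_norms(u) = [0.24, 0.04, 0.04]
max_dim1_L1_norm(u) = 0.24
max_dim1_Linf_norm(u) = 0.12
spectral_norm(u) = 0.17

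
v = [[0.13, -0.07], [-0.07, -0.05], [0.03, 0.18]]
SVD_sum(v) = [[0.0, -0.07], [0.00, -0.05], [-0.0, 0.18]] + [[0.13,0.0],[-0.07,-0.00],[0.03,0.0]]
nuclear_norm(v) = 0.35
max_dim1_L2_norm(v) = 0.18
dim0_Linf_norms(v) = [0.13, 0.18]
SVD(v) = [[-0.36, 0.86],[-0.25, -0.47],[0.90, 0.21]] @ diag([0.19950523517288354, 0.1506574297491247]) @ [[-0.01, 1.0], [1.00, 0.01]]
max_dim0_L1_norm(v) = 0.3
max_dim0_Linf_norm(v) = 0.18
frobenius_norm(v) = 0.25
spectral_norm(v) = 0.20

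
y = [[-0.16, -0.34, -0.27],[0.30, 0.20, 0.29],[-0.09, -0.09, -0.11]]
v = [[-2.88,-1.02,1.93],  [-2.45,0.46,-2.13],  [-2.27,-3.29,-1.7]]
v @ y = [[-0.02, 0.60, 0.27], [0.72, 1.12, 1.03], [-0.47, 0.27, -0.15]]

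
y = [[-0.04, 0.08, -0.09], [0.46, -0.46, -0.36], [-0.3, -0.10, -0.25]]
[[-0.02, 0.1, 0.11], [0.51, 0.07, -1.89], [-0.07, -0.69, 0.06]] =y @ [[0.57, 1.86, -1.6], [-0.32, 1.9, 1.73], [-0.28, -0.24, 1.00]]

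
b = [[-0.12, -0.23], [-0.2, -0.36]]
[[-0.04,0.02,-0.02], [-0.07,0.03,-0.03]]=b @ [[0.06, -0.3, 0.00], [0.15, 0.07, 0.07]]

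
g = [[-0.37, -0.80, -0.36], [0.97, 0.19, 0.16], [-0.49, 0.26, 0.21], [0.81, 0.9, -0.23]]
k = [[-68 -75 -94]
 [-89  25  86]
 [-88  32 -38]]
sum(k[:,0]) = -245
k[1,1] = 25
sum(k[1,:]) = 22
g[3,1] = 0.897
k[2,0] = -88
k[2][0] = -88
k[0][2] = -94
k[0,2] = -94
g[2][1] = 0.256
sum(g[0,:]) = -1.524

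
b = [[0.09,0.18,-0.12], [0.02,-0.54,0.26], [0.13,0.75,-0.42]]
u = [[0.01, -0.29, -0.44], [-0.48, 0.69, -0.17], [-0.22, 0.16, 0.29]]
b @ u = [[-0.06, 0.08, -0.1], [0.2, -0.34, 0.16], [-0.27, 0.41, -0.31]]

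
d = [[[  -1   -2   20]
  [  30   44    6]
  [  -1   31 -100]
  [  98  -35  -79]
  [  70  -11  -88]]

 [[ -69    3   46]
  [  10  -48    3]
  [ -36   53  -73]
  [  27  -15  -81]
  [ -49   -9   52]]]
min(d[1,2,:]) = -73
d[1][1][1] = -48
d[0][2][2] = -100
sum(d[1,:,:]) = -186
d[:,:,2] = [[20, 6, -100, -79, -88], [46, 3, -73, -81, 52]]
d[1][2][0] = -36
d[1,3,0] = 27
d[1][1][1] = -48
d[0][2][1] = 31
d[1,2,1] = 53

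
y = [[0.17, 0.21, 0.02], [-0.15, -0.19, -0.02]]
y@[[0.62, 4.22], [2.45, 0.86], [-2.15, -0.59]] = [[0.58, 0.89], [-0.52, -0.78]]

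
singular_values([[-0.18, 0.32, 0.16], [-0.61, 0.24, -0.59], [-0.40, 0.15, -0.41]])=[1.07, 0.39, 0.0]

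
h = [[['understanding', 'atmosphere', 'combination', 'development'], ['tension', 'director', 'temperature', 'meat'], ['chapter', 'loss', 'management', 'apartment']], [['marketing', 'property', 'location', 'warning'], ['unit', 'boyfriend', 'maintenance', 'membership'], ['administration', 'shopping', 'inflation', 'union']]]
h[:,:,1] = [['atmosphere', 'director', 'loss'], ['property', 'boyfriend', 'shopping']]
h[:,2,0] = ['chapter', 'administration']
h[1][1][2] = 'maintenance'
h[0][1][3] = 'meat'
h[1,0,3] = 'warning'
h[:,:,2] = [['combination', 'temperature', 'management'], ['location', 'maintenance', 'inflation']]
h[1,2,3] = 'union'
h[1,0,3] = 'warning'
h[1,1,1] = 'boyfriend'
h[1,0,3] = 'warning'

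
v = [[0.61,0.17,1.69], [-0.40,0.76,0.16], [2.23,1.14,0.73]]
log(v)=[[(0.6+1.5j), (0.42+0.54j), 0.33-1.24j],[(-0.01+0.41j), -0.09+0.15j, -0.10-0.34j],[(0.34-1.81j), (0.33-0.65j), (0.68+1.49j)]]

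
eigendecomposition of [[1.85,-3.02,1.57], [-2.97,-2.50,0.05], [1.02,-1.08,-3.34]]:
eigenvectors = [[-0.88+0.00j, -0.32+0.12j, (-0.32-0.12j)], [0.43+0.00j, -0.71+0.00j, -0.71-0.00j], [(-0.19+0j), (-0.25-0.56j), (-0.25+0.56j)]]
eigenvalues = [(3.65+0j), (-3.82+0.56j), (-3.82-0.56j)]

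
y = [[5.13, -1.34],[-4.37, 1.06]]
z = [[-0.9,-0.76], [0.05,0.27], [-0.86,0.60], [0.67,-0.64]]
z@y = [[-1.30, 0.40],  [-0.92, 0.22],  [-7.03, 1.79],  [6.23, -1.58]]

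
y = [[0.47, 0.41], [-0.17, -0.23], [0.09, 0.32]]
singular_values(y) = [0.74, 0.17]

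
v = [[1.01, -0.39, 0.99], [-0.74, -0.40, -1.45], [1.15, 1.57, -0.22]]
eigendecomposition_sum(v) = [[1.43-0.00j, (0.25+0j), (0.64+0j)], [-0.79+0.00j, (-0.14+0j), -0.36+0.00j], [(0.25-0j), (0.04+0j), (0.11+0j)]] + [[(-0.21-0.1j), -0.32-0.26j, 0.17-0.26j], [0.02+0.41j, (-0.13+0.73j), -0.55-0.05j], [0.45+0.06j, (0.76+0.3j), (-0.17+0.58j)]] + [[(-0.21+0.1j), -0.32+0.26j, 0.17+0.26j], [0.02-0.41j, -0.13-0.73j, (-0.55+0.05j)], [0.45-0.06j, (0.76-0.3j), (-0.17-0.58j)]]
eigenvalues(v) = [(1.4+0j), (-0.5+1.21j), (-0.5-1.21j)]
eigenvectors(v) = [[(-0.87+0j),(0.34+0.11j),0.34-0.11j],  [(0.48+0j),-0.12-0.62j,(-0.12+0.62j)],  [-0.15+0.00j,(-0.69+0j),-0.69-0.00j]]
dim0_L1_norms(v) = [2.9, 2.36, 2.66]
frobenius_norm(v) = 2.97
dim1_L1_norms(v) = [2.39, 2.59, 2.94]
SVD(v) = [[0.47, -0.50, -0.73], [-0.65, 0.36, -0.67], [0.6, 0.79, -0.15]] @ diag([2.3142108505805674, 1.7586346199291714, 0.5914663241823175]) @ [[0.71, 0.44, 0.55], [0.08, 0.73, -0.68], [-0.7, 0.52, 0.49]]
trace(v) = 0.39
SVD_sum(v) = [[0.78,  0.48,  0.60], [-1.07,  -0.66,  -0.83], [0.98,  0.61,  0.76]] + [[-0.07, -0.64, 0.6], [0.05, 0.46, -0.43], [0.10, 1.01, -0.94]] + [[0.30, -0.22, -0.21], [0.28, -0.21, -0.19], [0.06, -0.05, -0.04]]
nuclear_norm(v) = 4.66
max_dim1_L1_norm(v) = 2.94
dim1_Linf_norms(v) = [1.01, 1.45, 1.57]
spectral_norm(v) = 2.31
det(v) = 2.41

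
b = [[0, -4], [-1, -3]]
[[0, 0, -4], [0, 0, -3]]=b @ [[0, 0, 0], [0, 0, 1]]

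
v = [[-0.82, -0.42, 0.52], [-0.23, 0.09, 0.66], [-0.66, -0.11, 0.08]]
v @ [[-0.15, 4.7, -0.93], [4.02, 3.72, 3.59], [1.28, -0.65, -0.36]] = [[-0.9,-5.75,-0.93], [1.24,-1.18,0.30], [-0.24,-3.56,0.19]]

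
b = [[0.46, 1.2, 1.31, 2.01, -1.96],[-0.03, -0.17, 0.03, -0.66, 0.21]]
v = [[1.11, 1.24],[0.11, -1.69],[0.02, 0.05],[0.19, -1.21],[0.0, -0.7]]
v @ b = [[0.47, 1.12, 1.49, 1.41, -1.92], [0.1, 0.42, 0.09, 1.34, -0.57], [0.01, 0.02, 0.03, 0.01, -0.03], [0.12, 0.43, 0.21, 1.18, -0.63], [0.02, 0.12, -0.02, 0.46, -0.15]]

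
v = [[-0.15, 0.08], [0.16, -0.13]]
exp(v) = [[0.87, 0.07], [0.14, 0.88]]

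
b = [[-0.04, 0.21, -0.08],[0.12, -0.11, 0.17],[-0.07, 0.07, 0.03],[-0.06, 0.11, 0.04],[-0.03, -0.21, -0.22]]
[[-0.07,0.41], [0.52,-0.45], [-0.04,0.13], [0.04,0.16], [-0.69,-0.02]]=b @ [[2.25, -0.97],[0.86, 1.36],[2.02, -1.09]]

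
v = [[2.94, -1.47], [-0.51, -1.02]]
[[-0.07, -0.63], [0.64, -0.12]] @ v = [[0.12, 0.75],[1.94, -0.82]]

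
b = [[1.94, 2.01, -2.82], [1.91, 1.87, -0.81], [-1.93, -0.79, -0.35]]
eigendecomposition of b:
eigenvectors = [[-0.74, -0.65, -0.47], [-0.57, 0.17, 0.82], [0.36, -0.74, 0.33]]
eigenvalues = [4.86, -1.84, 0.44]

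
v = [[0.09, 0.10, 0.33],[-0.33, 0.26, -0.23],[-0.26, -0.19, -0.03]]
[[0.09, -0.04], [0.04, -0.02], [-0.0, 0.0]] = v @[[-0.15, 0.07], [0.18, -0.09], [0.25, -0.12]]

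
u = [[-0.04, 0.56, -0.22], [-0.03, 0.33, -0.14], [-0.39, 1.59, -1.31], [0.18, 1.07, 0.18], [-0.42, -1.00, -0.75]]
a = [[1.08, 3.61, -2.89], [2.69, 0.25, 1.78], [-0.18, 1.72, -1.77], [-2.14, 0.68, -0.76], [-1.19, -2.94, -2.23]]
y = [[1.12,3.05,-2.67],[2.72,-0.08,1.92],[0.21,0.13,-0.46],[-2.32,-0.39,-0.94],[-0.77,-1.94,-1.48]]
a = u + y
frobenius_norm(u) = 2.80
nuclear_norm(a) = 12.80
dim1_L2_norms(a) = [4.75, 3.24, 2.47, 2.37, 3.88]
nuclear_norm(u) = 3.86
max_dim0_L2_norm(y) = 3.83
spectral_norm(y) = 4.48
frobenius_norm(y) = 6.48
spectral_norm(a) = 5.51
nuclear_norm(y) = 10.60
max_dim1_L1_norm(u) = 3.29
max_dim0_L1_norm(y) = 7.47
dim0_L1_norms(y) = [7.14, 5.59, 7.47]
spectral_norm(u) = 2.38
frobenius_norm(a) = 7.73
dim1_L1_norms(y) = [6.84, 4.72, 0.8, 3.65, 4.19]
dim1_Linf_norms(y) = [3.05, 2.72, 0.46, 2.32, 1.94]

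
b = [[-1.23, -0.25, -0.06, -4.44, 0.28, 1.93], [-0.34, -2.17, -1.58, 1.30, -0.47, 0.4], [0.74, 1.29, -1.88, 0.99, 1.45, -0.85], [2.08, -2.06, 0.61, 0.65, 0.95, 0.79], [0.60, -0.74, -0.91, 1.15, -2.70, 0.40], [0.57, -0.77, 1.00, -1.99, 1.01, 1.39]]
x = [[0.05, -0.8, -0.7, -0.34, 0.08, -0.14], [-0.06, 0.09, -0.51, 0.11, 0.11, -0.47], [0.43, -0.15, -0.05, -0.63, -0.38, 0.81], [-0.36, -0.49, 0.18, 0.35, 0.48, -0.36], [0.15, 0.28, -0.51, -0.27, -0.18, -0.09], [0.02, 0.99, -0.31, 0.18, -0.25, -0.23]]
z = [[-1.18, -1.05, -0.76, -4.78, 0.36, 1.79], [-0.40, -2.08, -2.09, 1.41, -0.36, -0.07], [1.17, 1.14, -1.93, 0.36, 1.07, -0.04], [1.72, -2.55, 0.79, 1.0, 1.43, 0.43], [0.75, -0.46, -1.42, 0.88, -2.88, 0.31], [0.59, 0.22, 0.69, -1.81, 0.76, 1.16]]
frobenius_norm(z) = 8.90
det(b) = -54.76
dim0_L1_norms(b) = [5.56, 7.28, 6.04, 10.52, 6.86, 5.76]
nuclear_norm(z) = 19.08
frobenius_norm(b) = 8.62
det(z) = -169.65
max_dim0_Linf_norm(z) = 4.78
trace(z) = -5.91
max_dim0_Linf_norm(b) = 4.44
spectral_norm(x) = 1.48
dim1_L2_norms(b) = [5.01, 3.06, 3.09, 3.3, 3.24, 2.97]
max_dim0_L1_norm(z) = 10.24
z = x + b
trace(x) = 0.03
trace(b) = -5.94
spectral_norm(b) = 6.04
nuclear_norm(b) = 17.90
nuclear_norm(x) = 4.36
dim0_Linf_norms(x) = [0.43, 0.99, 0.7, 0.63, 0.48, 0.81]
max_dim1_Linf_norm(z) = 4.78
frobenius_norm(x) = 2.40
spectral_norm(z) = 6.00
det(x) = 0.00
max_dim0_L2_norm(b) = 5.3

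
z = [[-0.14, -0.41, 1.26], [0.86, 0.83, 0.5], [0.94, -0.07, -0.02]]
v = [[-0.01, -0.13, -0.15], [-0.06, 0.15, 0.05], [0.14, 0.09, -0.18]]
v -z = [[0.13, 0.28, -1.41], [-0.92, -0.68, -0.45], [-0.80, 0.16, -0.16]]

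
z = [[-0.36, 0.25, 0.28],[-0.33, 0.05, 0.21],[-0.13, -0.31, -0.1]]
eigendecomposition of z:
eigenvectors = [[0.06+0.59j, (0.06-0.59j), 0.43+0.00j], [-0.20+0.50j, (-0.2-0.5j), -0.36+0.00j], [(-0.6+0j), (-0.6-0j), 0.83+0.00j]]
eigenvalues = [(-0.19+0.39j), (-0.19-0.39j), (-0.03+0j)]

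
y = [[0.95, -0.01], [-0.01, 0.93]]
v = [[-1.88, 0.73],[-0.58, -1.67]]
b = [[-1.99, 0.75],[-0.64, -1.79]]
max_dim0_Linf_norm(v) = 1.88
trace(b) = -3.78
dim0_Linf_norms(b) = [1.99, 1.79]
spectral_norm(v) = 2.02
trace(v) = -3.55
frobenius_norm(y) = 1.33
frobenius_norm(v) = 2.68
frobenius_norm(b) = 2.85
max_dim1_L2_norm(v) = 2.02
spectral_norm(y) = 0.95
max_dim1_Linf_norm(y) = 0.95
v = y @ b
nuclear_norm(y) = 1.88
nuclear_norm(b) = 4.03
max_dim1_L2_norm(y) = 0.95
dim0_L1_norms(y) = [0.96, 0.94]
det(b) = 4.04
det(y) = 0.88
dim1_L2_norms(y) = [0.95, 0.93]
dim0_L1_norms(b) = [2.63, 2.54]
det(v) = 3.56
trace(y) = 1.88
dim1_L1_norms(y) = [0.96, 0.94]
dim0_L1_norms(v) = [2.46, 2.4]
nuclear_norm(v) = 3.78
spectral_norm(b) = 2.13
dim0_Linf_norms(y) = [0.95, 0.93]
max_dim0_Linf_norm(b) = 1.99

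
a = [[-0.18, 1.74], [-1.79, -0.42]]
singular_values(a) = [1.91, 1.67]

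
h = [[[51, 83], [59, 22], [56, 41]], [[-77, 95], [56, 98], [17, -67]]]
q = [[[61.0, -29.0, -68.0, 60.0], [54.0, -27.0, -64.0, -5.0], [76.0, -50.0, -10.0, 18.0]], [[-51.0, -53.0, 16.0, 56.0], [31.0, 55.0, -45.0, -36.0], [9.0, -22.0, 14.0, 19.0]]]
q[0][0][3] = 60.0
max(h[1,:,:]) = 98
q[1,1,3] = -36.0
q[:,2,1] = [-50.0, -22.0]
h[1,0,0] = -77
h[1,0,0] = -77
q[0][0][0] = 61.0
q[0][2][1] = -50.0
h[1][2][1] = -67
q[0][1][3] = -5.0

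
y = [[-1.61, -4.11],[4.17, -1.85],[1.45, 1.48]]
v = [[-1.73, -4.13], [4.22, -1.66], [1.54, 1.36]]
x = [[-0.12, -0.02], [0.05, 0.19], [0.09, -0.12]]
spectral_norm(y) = 4.83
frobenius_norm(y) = 6.68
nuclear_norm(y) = 9.44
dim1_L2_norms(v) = [4.48, 4.53, 2.05]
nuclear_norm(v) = 9.46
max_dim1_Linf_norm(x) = 0.19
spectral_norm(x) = 0.23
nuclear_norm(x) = 0.38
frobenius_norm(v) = 6.70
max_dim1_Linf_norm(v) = 4.22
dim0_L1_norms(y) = [7.23, 7.44]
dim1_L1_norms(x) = [0.14, 0.24, 0.21]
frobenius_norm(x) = 0.28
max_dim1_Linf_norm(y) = 4.17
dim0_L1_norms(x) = [0.26, 0.33]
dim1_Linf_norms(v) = [4.13, 4.22, 1.54]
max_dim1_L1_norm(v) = 5.88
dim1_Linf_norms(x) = [0.12, 0.19, 0.12]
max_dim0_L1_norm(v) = 7.49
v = y + x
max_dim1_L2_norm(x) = 0.2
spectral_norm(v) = 4.98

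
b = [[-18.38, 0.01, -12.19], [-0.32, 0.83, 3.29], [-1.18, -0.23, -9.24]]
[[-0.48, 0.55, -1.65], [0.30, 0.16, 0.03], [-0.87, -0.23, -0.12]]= b @ [[-0.04, -0.05, 0.09], [-0.05, 0.05, 0.07], [0.10, 0.03, -0.00]]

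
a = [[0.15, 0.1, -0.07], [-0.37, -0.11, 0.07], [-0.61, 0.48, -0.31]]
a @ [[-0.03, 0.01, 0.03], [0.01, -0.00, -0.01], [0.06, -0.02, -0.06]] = [[-0.01, 0.0, 0.01],[0.01, -0.01, -0.01],[0.0, 0.0, -0.00]]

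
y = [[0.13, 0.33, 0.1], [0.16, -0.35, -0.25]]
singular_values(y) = [0.55, 0.22]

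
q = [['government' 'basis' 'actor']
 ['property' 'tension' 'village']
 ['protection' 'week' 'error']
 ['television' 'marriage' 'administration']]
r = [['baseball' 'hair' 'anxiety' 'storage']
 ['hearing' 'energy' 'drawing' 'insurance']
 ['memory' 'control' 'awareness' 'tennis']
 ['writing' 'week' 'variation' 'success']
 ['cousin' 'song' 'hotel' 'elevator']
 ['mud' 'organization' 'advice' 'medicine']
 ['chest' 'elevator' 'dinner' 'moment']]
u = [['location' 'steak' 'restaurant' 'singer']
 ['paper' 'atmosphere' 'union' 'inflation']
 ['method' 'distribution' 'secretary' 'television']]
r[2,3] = 'tennis'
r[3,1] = 'week'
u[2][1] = 'distribution'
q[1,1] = 'tension'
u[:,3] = ['singer', 'inflation', 'television']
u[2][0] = 'method'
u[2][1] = 'distribution'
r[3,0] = 'writing'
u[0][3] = 'singer'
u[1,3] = 'inflation'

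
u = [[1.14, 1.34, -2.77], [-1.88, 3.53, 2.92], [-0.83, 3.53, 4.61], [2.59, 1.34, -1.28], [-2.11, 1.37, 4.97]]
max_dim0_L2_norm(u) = 7.99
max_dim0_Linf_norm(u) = 4.97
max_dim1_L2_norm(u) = 5.87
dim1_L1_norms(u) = [5.25, 8.33, 8.97, 5.21, 8.45]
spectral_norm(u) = 9.46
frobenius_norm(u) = 10.53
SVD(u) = [[-0.22, 0.56, 0.42], [0.49, 0.33, 0.59], [0.6, 0.34, -0.31], [-0.14, 0.63, -0.59], [0.58, -0.26, -0.17]] @ diag([9.455972483117819, 4.226405192074421, 1.8936165268937146]) @ [[-0.34, 0.44, 0.83], [0.45, 0.85, -0.26], [-0.82, 0.28, -0.49]]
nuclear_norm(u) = 15.58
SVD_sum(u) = [[0.73,-0.92,-1.75], [-1.59,2.02,3.84], [-1.95,2.47,4.70], [0.47,-0.60,-1.14], [-1.88,2.38,4.53]] + [[1.07,2.04,-0.63], [0.63,1.20,-0.37], [0.64,1.22,-0.38], [1.19,2.26,-0.69], [-0.49,-0.93,0.28]] + [[-0.66, 0.23, -0.39], [-0.92, 0.32, -0.55], [0.48, -0.16, 0.29], [0.93, -0.32, 0.55], [0.26, -0.09, 0.15]]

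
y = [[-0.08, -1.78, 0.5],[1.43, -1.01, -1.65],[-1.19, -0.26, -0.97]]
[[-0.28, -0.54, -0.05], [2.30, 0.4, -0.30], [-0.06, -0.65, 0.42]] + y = [[-0.36, -2.32, 0.45],[3.73, -0.61, -1.95],[-1.25, -0.91, -0.55]]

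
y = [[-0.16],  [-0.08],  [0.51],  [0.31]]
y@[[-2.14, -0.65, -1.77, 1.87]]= [[0.34, 0.10, 0.28, -0.3], [0.17, 0.05, 0.14, -0.15], [-1.09, -0.33, -0.90, 0.95], [-0.66, -0.20, -0.55, 0.58]]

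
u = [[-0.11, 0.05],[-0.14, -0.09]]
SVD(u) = [[-0.49, -0.87],[-0.87, 0.49]] @ diag([0.18402886452780165, 0.09183341995487278]) @ [[0.96, 0.29],[0.29, -0.96]]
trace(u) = -0.20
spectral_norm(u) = 0.18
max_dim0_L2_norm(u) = 0.18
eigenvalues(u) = [(-0.1+0.08j), (-0.1-0.08j)]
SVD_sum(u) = [[-0.09, -0.03], [-0.15, -0.05]] + [[-0.02, 0.08],[0.01, -0.04]]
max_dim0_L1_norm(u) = 0.25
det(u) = 0.02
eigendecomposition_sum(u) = [[(-0.06+0.04j),0.03+0.03j], [(-0.07-0.08j),(-0.05+0.05j)]] + [[-0.06-0.04j,0.03-0.03j], [(-0.07+0.08j),(-0.05-0.05j)]]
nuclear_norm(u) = 0.28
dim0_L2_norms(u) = [0.18, 0.1]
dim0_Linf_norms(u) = [0.14, 0.09]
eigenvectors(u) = [[(-0.06+0.51j), (-0.06-0.51j)], [(-0.86+0j), (-0.86-0j)]]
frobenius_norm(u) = 0.21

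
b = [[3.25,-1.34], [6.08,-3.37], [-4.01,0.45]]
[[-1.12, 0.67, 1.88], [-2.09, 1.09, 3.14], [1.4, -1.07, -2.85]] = b @ [[-0.35, 0.29, 0.76], [-0.01, 0.2, 0.44]]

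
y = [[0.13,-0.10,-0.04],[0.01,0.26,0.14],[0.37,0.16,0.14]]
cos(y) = [[1.00, 0.02, 0.01], [-0.03, 0.96, -0.03], [-0.05, -0.01, 0.99]]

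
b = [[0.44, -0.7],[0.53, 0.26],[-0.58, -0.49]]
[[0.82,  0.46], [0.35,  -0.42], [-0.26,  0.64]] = b @ [[0.94, -0.36], [-0.58, -0.89]]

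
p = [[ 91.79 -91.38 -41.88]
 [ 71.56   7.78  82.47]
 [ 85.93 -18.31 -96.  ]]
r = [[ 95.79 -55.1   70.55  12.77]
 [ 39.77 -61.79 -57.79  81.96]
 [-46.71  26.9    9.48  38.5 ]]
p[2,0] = 85.93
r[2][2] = 9.48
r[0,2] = 70.55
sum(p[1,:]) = 161.81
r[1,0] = 39.77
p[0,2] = -41.88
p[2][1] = -18.31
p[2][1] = -18.31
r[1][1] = -61.79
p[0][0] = 91.79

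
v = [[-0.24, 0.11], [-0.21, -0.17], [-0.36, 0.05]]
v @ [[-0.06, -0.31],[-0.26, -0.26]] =[[-0.01, 0.05], [0.06, 0.11], [0.01, 0.10]]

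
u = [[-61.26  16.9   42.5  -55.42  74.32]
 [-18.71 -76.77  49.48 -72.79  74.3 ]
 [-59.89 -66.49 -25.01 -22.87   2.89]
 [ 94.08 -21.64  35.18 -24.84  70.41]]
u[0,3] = -55.42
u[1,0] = -18.71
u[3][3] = -24.84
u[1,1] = -76.77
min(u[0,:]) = -61.26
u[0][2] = 42.5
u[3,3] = -24.84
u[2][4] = 2.89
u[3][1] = -21.64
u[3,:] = [94.08, -21.64, 35.18, -24.84, 70.41]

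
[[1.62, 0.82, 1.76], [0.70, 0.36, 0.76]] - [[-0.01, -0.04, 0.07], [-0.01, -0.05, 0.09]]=[[1.63, 0.86, 1.69], [0.71, 0.41, 0.67]]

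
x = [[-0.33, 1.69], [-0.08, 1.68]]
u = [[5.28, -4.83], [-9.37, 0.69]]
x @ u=[[-17.58, 2.76], [-16.16, 1.55]]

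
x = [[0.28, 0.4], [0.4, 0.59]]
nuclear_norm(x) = 0.87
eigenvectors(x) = [[-0.83, -0.57], [0.57, -0.83]]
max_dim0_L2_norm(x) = 0.71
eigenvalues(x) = [0.01, 0.86]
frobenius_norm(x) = 0.86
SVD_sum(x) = [[0.28, 0.40], [0.40, 0.59]] + [[0.00,  -0.00], [-0.0,  0.00]]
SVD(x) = [[-0.57, -0.83], [-0.83, 0.57]] @ diag([0.8639813515760331, 0.006018648423967073]) @ [[-0.57, -0.83], [-0.83, 0.57]]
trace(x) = 0.87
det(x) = 0.01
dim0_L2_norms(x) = [0.49, 0.71]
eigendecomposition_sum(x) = [[0.0, -0.0], [-0.00, 0.0]] + [[0.28,0.4], [0.40,0.59]]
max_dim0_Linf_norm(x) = 0.59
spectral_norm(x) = 0.86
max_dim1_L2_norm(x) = 0.71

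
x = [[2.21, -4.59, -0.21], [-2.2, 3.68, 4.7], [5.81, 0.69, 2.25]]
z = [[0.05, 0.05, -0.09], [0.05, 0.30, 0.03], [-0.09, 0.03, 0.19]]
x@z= [[-0.1, -1.27, -0.38], [-0.35, 1.14, 1.20], [0.12, 0.56, -0.07]]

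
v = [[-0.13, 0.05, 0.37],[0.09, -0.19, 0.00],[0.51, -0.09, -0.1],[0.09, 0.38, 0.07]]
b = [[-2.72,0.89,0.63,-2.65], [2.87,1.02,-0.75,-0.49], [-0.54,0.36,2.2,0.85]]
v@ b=[[0.3, 0.07, 0.69, 0.63], [-0.79, -0.11, 0.20, -0.15], [-1.59, 0.33, 0.17, -1.39], [0.81, 0.49, -0.07, -0.37]]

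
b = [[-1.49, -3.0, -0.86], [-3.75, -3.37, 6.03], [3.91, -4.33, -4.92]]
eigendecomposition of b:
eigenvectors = [[(-0.72+0j), (-0.45-0.05j), -0.45+0.05j], [-0.61+0.00j, -0.05+0.58j, -0.05-0.58j], [(-0.34+0j), (-0.67+0j), (-0.67-0j)]]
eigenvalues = [(-4.45+0j), (-2.67+4.04j), (-2.67-4.04j)]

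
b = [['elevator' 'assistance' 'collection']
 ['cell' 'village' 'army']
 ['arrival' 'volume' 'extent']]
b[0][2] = 'collection'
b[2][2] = 'extent'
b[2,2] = 'extent'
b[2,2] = 'extent'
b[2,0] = 'arrival'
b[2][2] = 'extent'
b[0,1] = 'assistance'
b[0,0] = 'elevator'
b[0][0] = 'elevator'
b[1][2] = 'army'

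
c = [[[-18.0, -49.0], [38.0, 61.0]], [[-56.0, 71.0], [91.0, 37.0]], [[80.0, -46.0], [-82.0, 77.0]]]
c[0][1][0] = 38.0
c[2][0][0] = 80.0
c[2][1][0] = -82.0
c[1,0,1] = 71.0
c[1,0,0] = -56.0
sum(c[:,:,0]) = 53.0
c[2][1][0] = -82.0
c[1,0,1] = 71.0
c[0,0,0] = -18.0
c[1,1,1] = 37.0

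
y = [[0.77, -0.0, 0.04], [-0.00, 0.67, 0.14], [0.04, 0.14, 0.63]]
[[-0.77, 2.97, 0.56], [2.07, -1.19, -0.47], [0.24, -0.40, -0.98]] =y@[[-0.99, 3.89, 0.81], [3.14, -1.67, -0.39], [-0.25, -0.51, -1.52]]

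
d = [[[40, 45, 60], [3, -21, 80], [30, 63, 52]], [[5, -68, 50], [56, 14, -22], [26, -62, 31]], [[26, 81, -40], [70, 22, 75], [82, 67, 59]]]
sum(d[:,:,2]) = 345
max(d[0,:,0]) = 40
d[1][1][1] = 14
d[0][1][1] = -21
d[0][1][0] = 3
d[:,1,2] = [80, -22, 75]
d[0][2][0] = 30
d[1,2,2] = 31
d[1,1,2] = -22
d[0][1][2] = 80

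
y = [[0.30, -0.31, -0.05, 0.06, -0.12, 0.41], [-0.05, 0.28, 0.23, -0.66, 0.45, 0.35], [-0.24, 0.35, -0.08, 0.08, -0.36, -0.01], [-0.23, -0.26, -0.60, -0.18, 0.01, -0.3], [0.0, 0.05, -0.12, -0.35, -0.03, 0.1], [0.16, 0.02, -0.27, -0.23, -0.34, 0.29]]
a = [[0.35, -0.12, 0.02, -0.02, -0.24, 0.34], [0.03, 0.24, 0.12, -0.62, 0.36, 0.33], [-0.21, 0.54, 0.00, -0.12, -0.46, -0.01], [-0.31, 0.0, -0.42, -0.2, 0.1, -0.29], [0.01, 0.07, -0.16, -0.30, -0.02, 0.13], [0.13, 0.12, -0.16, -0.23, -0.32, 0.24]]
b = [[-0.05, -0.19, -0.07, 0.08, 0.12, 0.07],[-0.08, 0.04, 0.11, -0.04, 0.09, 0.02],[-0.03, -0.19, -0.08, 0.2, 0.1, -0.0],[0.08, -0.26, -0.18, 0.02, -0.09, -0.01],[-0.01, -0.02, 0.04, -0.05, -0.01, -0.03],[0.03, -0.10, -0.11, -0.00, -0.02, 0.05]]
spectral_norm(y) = 1.02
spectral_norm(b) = 0.49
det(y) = 0.00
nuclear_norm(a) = 3.02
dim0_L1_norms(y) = [0.98, 1.27, 1.35, 1.56, 1.31, 1.46]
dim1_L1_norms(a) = [1.09, 1.7, 1.34, 1.32, 0.69, 1.2]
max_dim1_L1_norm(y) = 2.02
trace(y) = 0.58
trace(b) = -0.03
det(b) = -0.00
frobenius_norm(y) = 1.64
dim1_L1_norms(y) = [1.25, 2.02, 1.12, 1.58, 0.65, 1.31]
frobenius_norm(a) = 1.54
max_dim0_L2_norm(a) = 0.76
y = b + a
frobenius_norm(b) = 0.58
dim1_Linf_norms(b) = [0.19, 0.11, 0.2, 0.26, 0.05, 0.11]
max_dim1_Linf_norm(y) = 0.66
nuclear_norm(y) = 3.41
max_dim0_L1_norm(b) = 0.8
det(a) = -0.00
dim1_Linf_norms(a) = [0.35, 0.62, 0.54, 0.42, 0.3, 0.32]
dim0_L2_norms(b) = [0.13, 0.39, 0.26, 0.23, 0.2, 0.09]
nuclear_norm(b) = 0.99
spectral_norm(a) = 0.94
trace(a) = 0.61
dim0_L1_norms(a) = [1.04, 1.09, 0.88, 1.49, 1.5, 1.34]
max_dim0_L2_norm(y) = 0.81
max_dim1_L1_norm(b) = 0.64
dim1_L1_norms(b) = [0.58, 0.38, 0.6, 0.64, 0.16, 0.31]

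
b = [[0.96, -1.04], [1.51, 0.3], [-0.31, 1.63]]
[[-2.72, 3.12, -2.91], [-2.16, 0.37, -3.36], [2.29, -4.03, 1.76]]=b@[[-1.65, 0.71, -2.35], [1.09, -2.34, 0.63]]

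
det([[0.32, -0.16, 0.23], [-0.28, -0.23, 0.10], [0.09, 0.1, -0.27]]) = 0.026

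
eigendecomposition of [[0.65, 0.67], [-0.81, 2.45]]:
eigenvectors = [[-0.87, -0.43], [-0.50, -0.90]]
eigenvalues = [1.03, 2.07]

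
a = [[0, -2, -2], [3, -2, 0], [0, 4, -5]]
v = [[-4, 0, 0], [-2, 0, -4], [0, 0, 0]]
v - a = [[-4, 2, 2], [-5, 2, -4], [0, -4, 5]]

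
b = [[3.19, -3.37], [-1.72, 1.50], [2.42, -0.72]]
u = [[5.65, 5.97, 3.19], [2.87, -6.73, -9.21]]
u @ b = [[15.47, -12.38], [-1.56, -13.14]]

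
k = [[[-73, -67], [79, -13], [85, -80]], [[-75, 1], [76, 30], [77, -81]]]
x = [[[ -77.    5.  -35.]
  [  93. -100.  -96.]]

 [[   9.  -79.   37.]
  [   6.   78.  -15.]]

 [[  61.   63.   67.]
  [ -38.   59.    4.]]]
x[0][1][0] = 93.0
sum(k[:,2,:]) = 1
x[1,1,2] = -15.0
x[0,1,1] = -100.0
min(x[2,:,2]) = 4.0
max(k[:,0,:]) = 1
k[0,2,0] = 85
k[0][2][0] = 85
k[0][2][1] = -80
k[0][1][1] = -13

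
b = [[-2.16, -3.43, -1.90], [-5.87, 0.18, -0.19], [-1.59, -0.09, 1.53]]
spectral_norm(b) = 6.59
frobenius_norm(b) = 7.71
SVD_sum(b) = [[-2.96, -0.68, -0.34], [-5.49, -1.25, -0.62], [-1.35, -0.31, -0.15]] + [[0.80, -2.62, -1.77], [-0.36, 1.19, 0.80], [-0.28, 0.92, 0.62]] + [[0.01, -0.14, 0.2], [-0.01, 0.25, -0.37], [0.04, -0.70, 1.06]]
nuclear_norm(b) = 11.72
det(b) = -33.95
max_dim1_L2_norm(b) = 5.88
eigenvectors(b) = [[0.71,0.53,0.09],  [0.69,-0.79,-0.55],  [0.16,-0.31,0.83]]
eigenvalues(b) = [-5.92, 4.05, 1.42]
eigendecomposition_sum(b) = [[-3.67, -2.08, -0.99], [-3.56, -2.02, -0.96], [-0.83, -0.47, -0.22]] + [[1.50, -1.31, -1.03], [-2.24, 1.95, 1.54], [-0.87, 0.76, 0.6]] + [[0.01, -0.04, 0.13],[-0.07, 0.25, -0.77],[0.11, -0.38, 1.15]]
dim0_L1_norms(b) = [9.62, 3.7, 3.62]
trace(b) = -0.45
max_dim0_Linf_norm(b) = 5.87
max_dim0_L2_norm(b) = 6.45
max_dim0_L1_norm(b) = 9.62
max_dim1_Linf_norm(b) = 5.87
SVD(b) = [[-0.46, 0.87, 0.18], [-0.86, -0.39, -0.33], [-0.21, -0.31, 0.93]] @ diag([6.591362245287517, 3.7574181146731647, 1.370676060535189]) @ [[0.97, 0.22, 0.11], [0.24, -0.8, -0.54], [0.03, -0.55, 0.83]]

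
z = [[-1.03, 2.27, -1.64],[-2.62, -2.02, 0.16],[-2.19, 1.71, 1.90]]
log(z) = [[1.36, 2.17, -0.33], [-1.96, 1.11, -0.61], [0.32, 1.31, 0.91]]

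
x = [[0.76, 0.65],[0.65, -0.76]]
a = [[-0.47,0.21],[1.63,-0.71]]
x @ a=[[0.7, -0.3],[-1.54, 0.68]]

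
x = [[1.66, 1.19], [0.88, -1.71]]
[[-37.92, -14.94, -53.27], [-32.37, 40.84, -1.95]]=x @ [[-26.6,5.93,-24.04], [5.24,-20.83,-11.23]]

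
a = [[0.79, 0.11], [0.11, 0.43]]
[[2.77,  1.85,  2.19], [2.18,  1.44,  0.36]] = a@[[2.9, 1.95, 2.75], [4.32, 2.84, 0.14]]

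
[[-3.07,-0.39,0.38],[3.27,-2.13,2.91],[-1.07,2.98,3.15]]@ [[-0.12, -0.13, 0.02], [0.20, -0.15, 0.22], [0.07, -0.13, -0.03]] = [[0.32, 0.41, -0.16], [-0.61, -0.48, -0.49], [0.94, -0.72, 0.54]]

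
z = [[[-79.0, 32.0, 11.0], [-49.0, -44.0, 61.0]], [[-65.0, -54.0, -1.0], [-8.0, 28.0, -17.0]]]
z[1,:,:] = [[-65.0, -54.0, -1.0], [-8.0, 28.0, -17.0]]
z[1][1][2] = -17.0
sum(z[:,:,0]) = -201.0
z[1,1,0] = -8.0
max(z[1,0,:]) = -1.0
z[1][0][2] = -1.0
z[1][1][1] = 28.0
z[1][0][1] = -54.0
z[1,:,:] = [[-65.0, -54.0, -1.0], [-8.0, 28.0, -17.0]]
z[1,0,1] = -54.0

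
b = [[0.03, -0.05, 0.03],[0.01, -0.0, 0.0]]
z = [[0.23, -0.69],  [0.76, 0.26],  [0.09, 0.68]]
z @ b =[[0.0, -0.01, 0.01], [0.03, -0.04, 0.02], [0.01, -0.0, 0.0]]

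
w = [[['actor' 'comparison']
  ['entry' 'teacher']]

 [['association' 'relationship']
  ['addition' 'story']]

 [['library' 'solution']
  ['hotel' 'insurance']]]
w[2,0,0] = 'library'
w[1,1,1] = 'story'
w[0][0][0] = 'actor'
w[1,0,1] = 'relationship'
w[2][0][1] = 'solution'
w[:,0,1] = ['comparison', 'relationship', 'solution']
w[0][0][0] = 'actor'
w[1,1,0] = 'addition'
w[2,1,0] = 'hotel'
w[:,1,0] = ['entry', 'addition', 'hotel']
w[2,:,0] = ['library', 'hotel']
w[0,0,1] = 'comparison'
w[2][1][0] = 'hotel'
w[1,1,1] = 'story'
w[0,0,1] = 'comparison'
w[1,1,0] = 'addition'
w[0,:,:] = [['actor', 'comparison'], ['entry', 'teacher']]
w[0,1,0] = 'entry'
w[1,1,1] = 'story'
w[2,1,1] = 'insurance'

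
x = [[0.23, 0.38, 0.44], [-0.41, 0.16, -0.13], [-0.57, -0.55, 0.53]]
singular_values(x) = [0.97, 0.63, 0.41]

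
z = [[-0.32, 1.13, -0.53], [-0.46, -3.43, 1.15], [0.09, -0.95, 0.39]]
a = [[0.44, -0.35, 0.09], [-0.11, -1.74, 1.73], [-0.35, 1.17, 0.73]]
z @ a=[[-0.08, -2.47, 1.54], [-0.23, 7.47, -5.14], [0.01, 2.08, -1.35]]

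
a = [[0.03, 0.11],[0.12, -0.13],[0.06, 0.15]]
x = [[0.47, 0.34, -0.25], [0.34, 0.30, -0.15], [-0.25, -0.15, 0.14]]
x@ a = [[0.04,-0.03], [0.04,-0.02], [-0.02,0.01]]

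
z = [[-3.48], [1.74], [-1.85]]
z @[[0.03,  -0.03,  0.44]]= [[-0.1, 0.10, -1.53], [0.05, -0.05, 0.77], [-0.06, 0.06, -0.81]]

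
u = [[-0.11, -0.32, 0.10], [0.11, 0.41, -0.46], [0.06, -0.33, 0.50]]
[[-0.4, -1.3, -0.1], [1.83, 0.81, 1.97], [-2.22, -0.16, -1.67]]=u@[[-1.68, 1.14, 4.66], [0.65, 4.45, -3.14], [-3.81, 2.48, -5.97]]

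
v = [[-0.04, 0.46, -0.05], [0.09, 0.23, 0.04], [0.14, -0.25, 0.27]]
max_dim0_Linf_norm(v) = 0.46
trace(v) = 0.46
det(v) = -0.01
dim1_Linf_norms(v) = [0.46, 0.23, 0.27]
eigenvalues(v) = [-0.11, 0.32, 0.25]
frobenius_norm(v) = 0.66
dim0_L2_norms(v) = [0.17, 0.57, 0.28]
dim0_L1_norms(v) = [0.27, 0.94, 0.36]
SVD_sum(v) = [[-0.06, 0.43, -0.13], [-0.03, 0.18, -0.06], [0.04, -0.32, 0.1]] + [[0.05, 0.03, 0.07], [0.08, 0.05, 0.12], [0.11, 0.07, 0.16]] + [[-0.03, 0.00, 0.02], [0.03, -0.00, -0.02], [-0.01, 0.00, 0.01]]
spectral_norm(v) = 0.60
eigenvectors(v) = [[-0.88, 0.70, -0.44], [0.18, 0.49, -0.18], [0.44, -0.51, 0.88]]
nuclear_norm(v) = 0.92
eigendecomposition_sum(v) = [[-0.10, 0.11, -0.03], [0.02, -0.02, 0.01], [0.05, -0.06, 0.01]] + [[0.16, 0.39, 0.16], [0.11, 0.27, 0.11], [-0.12, -0.28, -0.12]] + [[-0.10,-0.05,-0.19], [-0.04,-0.02,-0.08], [0.21,0.09,0.37]]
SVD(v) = [[-0.76, -0.32, 0.56], [-0.32, -0.56, -0.76], [0.56, -0.76, 0.33]] @ diag([0.5974946205340875, 0.270881477824177, 0.05406850658763367]) @ [[0.13,-0.95,0.30], [-0.53,-0.32,-0.78], [-0.84,0.05,0.55]]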